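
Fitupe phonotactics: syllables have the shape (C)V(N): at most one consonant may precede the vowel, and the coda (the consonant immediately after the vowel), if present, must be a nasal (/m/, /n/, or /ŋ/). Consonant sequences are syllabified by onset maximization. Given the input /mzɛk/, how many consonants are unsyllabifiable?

The consonants /m/, /k/ cannot be parsed into a legal (C)V(N) syllable (only a nasal (/m/, /n/, or /ŋ/) is licensed in coda position; onsets are limited to one consonant).

2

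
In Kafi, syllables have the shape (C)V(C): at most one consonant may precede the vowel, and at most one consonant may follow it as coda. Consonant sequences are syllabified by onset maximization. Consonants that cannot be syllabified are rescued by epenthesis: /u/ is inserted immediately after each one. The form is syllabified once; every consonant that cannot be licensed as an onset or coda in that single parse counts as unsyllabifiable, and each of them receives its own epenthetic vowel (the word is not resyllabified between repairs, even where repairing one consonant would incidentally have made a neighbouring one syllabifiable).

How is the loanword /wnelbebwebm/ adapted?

wunelbebwebmu

Under (C)V(C), the unsyllabifiable consonants are /w/, /m/ (at most one coda consonant is licensed; onsets are limited to one consonant).
Inserting the epenthetic vowel yields /w/ → /wu/, /m/ → /mu/.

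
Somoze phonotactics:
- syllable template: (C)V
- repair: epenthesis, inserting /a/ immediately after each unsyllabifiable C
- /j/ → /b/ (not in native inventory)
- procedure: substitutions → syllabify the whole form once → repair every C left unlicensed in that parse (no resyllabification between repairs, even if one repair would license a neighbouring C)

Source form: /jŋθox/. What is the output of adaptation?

baŋaθoxa

Substitution: /j/ → /b/, giving /bŋθox/.
Syllabifying with onset maximization leaves /b/, /ŋ/, /x/ stranded (no codas are permitted; onsets are limited to one consonant).
Epenthesis after each stranded consonant: /b/ → /ba/, /ŋ/ → /ŋa/, /x/ → /xa/.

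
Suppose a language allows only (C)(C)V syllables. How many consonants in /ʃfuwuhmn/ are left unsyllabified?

3

Under (C)(C)V, the unsyllabifiable consonants are /h/, /m/, /n/ (no codas are permitted; onsets may contain at most 2 consonants).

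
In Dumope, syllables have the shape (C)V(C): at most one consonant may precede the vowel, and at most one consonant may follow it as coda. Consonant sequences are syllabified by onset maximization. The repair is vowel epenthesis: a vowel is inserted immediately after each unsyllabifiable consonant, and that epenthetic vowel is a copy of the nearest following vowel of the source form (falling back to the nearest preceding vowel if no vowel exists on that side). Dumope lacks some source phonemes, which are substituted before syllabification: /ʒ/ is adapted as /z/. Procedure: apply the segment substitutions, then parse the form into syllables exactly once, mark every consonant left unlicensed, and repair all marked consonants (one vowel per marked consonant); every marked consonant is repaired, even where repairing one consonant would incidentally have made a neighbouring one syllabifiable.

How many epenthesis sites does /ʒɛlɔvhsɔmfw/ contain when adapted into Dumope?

3

After substitution the input is /zɛlɔvhsɔmfw/.
The unsyllabifiable consonants are /h/, /f/, /w/; each receives one epenthetic vowel.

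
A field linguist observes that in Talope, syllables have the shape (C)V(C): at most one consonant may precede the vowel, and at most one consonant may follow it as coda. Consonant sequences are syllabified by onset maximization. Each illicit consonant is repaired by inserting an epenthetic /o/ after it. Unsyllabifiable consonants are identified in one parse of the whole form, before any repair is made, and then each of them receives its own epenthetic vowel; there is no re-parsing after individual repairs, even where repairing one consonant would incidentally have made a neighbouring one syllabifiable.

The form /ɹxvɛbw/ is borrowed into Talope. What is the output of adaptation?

ɹoxovɛbwo

The consonants /ɹ/, /x/, /w/ cannot be parsed into a legal (C)V(C) syllable (at most one coda consonant is licensed; onsets are limited to one consonant).
Each unlicensed consonant becomes the onset of a new syllable: /ɹ/ → /ɹo/, /x/ → /xo/, /w/ → /wo/.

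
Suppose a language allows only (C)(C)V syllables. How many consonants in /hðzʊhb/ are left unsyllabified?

The consonants /h/, /h/, /b/ cannot be parsed into a legal (C)(C)V syllable (no codas are permitted; onsets may contain at most 2 consonants).

3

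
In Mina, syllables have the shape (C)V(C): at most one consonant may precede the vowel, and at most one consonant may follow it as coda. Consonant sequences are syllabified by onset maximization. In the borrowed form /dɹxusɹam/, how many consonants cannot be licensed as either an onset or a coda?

Under (C)V(C), the unsyllabifiable consonants are /d/, /ɹ/ (at most one coda consonant is licensed; onsets are limited to one consonant).

2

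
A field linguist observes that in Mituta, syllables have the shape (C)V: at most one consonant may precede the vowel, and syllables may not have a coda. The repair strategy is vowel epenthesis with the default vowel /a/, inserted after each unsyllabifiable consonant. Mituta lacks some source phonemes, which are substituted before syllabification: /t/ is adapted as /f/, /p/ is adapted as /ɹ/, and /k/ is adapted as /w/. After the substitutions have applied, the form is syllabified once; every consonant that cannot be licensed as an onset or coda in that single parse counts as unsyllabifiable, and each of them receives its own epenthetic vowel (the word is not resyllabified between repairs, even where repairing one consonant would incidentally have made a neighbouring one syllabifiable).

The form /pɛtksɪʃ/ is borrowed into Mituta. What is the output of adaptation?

Substitution: /p/ → /ɹ/, /t/ → /f/, /k/ → /w/, giving /ɹɛfwsɪʃ/.
The consonants /f/, /w/, /ʃ/ cannot be parsed into a legal (C)V syllable (no codas are permitted; onsets are limited to one consonant).
Each unlicensed consonant becomes the onset of a new syllable: /f/ → /fa/, /w/ → /wa/, /ʃ/ → /ʃa/.

ɹɛfawasɪʃa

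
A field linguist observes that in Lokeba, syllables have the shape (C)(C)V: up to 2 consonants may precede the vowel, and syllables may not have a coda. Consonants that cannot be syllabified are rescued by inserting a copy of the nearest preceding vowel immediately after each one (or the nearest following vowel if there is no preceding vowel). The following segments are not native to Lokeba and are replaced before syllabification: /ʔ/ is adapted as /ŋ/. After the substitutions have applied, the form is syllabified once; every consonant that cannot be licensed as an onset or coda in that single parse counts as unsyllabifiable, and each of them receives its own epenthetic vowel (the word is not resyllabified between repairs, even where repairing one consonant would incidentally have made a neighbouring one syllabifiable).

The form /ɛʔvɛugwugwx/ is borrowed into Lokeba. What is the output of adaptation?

Substitution: /ʔ/ → /ŋ/, giving /ɛŋvɛugwugwx/.
Syllabifying with onset maximization leaves /g/, /w/, /x/ stranded (no codas are permitted; onsets may contain at most 2 consonants).
Each unlicensed consonant becomes the onset of a new syllable: /g/ → /gu/, /w/ → /wu/, /x/ → /xu/.

ɛŋvɛugwuguwuxu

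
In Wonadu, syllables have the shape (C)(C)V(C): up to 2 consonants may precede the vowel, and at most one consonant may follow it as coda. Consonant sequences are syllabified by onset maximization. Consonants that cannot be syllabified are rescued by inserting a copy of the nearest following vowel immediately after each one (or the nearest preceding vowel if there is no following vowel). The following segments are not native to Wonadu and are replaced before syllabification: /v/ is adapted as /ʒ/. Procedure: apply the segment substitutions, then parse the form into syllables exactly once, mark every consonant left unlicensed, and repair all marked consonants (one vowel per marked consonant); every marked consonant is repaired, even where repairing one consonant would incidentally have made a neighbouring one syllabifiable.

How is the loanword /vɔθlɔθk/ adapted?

Substitution: /v/ → /ʒ/, giving /ʒɔθlɔθk/.
The consonants /k/ cannot be parsed into a legal (C)(C)V(C) syllable (at most one coda consonant is licensed; onsets may contain at most 2 consonants).
Each unlicensed consonant becomes the onset of a new syllable: /k/ → /kɔ/.

ʒɔθlɔθkɔ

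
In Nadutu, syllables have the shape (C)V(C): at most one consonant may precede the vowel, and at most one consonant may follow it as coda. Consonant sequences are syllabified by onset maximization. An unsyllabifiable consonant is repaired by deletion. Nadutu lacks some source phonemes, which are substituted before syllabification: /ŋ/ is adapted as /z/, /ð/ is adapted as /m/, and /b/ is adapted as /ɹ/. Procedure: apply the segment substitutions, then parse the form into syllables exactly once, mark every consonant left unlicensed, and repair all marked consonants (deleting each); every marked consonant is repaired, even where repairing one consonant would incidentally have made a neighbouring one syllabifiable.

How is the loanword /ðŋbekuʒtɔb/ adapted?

Substitution: /ð/ → /m/, /ŋ/ → /z/, /b/ → /ɹ/, giving /mzɹekuʒtɔɹ/.
Under (C)V(C), the unsyllabifiable consonants are /m/, /z/ (at most one coda consonant is licensed; onsets are limited to one consonant).
Deletion applies to /m/, /z/.

ɹekuʒtɔɹ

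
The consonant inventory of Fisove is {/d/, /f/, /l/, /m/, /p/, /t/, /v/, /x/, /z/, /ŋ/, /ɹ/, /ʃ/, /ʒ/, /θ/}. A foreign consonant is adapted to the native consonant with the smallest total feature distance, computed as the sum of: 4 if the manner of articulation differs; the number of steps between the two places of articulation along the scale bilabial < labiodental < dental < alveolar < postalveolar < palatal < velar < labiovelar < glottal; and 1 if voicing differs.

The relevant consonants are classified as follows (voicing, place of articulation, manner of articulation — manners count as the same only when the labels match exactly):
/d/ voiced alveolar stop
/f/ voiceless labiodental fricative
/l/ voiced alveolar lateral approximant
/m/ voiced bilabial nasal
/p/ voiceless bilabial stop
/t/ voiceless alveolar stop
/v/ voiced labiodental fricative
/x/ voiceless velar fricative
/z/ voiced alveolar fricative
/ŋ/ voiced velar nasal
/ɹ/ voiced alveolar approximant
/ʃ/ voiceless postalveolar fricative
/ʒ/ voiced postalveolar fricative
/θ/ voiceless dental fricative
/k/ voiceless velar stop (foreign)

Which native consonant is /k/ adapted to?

t

/t/ is closest: same manner (stop), place distance 3 (velar→alveolar), same voicing; total 3. Next closest is /d/ at distance 4.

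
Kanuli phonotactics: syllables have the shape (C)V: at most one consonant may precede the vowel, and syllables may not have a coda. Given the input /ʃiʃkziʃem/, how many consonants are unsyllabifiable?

3

Under (C)V, the unsyllabifiable consonants are /ʃ/, /k/, /m/ (no codas are permitted; onsets are limited to one consonant).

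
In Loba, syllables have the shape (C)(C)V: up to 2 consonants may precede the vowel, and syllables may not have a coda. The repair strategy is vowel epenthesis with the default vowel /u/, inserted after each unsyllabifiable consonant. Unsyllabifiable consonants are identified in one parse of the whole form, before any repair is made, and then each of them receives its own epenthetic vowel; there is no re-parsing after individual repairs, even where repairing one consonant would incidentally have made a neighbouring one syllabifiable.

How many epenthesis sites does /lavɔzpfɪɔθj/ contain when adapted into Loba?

3

The unsyllabifiable consonants are /z/, /θ/, /j/; each receives one epenthetic vowel.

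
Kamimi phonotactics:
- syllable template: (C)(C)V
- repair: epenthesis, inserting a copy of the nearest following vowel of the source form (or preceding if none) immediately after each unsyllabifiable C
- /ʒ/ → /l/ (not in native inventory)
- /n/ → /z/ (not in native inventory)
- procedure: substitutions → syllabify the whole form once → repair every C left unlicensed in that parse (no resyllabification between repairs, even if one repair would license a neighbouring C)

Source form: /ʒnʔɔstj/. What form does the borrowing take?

lɔzʔɔsɔtɔjɔ

Substitution: /ʒ/ → /l/, /n/ → /z/, giving /lzʔɔstj/.
Under (C)(C)V, the unsyllabifiable consonants are /l/, /s/, /t/, /j/ (no codas are permitted; onsets may contain at most 2 consonants).
Inserting the epenthetic vowel yields /l/ → /lɔ/, /s/ → /sɔ/, /t/ → /tɔ/, /j/ → /jɔ/.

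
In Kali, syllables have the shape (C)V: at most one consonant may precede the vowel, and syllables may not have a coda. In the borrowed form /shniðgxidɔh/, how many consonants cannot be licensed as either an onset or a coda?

The consonants /s/, /h/, /ð/, /g/, /h/ cannot be parsed into a legal (C)V syllable (no codas are permitted; onsets are limited to one consonant).

5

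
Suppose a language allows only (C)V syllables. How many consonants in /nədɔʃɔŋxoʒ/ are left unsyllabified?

Under (C)V, the unsyllabifiable consonants are /ŋ/, /ʒ/ (no codas are permitted; onsets are limited to one consonant).

2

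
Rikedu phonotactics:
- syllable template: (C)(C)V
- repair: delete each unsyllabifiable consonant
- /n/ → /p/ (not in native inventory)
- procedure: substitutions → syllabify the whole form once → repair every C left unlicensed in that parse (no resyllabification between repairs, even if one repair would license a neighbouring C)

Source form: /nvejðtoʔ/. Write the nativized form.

pveðto

Substitution: /n/ → /p/, giving /pvejðtoʔ/.
The consonants /j/, /ʔ/ cannot be parsed into a legal (C)(C)V syllable (no codas are permitted; onsets may contain at most 2 consonants).
Deletion applies to /j/, /ʔ/.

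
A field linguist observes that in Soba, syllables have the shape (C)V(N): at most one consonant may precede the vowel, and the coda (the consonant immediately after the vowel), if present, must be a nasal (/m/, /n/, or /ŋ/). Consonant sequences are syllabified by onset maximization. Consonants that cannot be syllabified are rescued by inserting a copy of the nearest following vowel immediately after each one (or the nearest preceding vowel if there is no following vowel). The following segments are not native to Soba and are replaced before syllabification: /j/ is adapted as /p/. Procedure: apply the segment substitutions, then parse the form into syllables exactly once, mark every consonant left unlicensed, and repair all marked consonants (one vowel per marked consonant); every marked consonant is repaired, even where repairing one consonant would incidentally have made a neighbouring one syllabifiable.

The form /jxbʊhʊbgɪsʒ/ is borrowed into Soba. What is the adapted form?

Substitution: /j/ → /p/, giving /pxbʊhʊbgɪsʒ/.
Under (C)V(N), the unsyllabifiable consonants are /p/, /x/, /b/, /s/, /ʒ/ (only a nasal (/m/, /n/, or /ŋ/) is licensed in coda position; onsets are limited to one consonant).
Inserting the epenthetic vowel yields /p/ → /pʊ/, /x/ → /xʊ/, /b/ → /bɪ/, /s/ → /sɪ/, /ʒ/ → /ʒɪ/.

pʊxʊbʊhʊbɪgɪsɪʒɪ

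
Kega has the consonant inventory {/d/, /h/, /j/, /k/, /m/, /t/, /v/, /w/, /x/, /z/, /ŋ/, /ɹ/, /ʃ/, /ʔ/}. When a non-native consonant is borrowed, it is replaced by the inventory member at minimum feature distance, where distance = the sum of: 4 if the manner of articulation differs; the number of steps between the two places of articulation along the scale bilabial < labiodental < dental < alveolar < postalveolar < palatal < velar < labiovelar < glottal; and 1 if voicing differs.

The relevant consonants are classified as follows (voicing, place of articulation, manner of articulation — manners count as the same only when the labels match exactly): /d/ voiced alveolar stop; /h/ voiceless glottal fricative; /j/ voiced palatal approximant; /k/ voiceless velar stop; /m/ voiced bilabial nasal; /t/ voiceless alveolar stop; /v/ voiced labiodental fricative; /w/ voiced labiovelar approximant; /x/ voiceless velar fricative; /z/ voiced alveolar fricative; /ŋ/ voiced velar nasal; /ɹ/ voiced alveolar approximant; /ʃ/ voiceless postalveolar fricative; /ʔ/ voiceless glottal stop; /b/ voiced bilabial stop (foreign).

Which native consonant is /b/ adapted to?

/d/ is closest: same manner (stop), place distance 3 (bilabial→alveolar), same voicing; total 3. Next closest is /m/ at distance 4.

d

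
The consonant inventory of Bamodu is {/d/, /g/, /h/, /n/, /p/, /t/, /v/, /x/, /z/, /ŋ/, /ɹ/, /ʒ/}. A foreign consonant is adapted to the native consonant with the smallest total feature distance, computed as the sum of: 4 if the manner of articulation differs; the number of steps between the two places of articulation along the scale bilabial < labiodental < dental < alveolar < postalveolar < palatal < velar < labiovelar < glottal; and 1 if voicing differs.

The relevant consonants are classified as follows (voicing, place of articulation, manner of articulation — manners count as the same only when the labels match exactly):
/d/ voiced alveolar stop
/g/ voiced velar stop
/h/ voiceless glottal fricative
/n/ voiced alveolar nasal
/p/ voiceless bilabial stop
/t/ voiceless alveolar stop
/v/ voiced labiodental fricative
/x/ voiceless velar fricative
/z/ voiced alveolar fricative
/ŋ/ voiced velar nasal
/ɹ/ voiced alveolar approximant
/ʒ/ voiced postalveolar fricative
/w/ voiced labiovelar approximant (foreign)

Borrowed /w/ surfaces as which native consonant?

/ɹ/ is closest: same manner (approximant), place distance 4 (labiovelar→alveolar), same voicing; total 4. Next closest is /g/ at distance 5.

ɹ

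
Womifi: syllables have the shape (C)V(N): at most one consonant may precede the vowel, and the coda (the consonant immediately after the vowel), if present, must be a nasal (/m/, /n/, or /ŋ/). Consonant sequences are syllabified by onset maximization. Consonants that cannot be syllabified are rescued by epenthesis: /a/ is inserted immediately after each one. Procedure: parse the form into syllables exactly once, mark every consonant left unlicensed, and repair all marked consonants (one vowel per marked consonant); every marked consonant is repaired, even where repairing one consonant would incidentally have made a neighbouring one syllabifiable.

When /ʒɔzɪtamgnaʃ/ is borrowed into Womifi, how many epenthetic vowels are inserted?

2

The unsyllabifiable consonants are /g/, /ʃ/; each receives one epenthetic vowel.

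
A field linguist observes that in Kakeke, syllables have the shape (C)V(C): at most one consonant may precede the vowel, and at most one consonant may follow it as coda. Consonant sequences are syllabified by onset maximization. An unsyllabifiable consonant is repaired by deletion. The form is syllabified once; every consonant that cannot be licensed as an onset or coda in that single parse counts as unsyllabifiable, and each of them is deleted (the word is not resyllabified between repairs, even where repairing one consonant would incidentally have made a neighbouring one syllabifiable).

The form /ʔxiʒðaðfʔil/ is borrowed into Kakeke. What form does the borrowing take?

xiʒðaðʔil

The consonants /ʔ/, /f/ cannot be parsed into a legal (C)V(C) syllable (at most one coda consonant is licensed; onsets are limited to one consonant).
Each unlicensed consonant is deleted: /ʔ/, /f/.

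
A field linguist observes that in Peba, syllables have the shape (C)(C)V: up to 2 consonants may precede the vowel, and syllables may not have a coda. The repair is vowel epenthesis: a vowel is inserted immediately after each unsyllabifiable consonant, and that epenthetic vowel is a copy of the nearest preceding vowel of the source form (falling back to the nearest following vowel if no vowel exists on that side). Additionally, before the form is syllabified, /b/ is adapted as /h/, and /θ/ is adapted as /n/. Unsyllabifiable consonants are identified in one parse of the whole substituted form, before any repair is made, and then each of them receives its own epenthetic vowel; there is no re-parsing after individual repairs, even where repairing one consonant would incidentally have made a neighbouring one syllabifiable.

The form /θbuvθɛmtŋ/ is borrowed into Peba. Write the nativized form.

Substitution: /θ/ → /n/, /b/ → /h/, giving /nhuvnɛmtŋ/.
The consonants /m/, /t/, /ŋ/ cannot be parsed into a legal (C)(C)V syllable (no codas are permitted; onsets may contain at most 2 consonants).
Epenthesis after each stranded consonant: /m/ → /mɛ/, /t/ → /tɛ/, /ŋ/ → /ŋɛ/.

nhuvnɛmɛtɛŋɛ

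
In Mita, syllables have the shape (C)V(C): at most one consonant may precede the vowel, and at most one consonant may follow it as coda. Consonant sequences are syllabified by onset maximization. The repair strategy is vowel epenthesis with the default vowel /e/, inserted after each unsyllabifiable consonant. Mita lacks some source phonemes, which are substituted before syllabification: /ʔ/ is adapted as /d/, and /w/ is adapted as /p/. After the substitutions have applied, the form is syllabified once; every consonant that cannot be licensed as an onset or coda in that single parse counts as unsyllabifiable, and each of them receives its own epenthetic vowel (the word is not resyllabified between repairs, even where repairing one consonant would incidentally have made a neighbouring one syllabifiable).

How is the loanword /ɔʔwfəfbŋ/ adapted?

ɔdpefəfbeŋe

Substitution: /ʔ/ → /d/, /w/ → /p/, giving /ɔdpfəfbŋ/.
Under (C)V(C), the unsyllabifiable consonants are /p/, /b/, /ŋ/ (at most one coda consonant is licensed; onsets are limited to one consonant).
Each unlicensed consonant becomes the onset of a new syllable: /p/ → /pe/, /b/ → /be/, /ŋ/ → /ŋe/.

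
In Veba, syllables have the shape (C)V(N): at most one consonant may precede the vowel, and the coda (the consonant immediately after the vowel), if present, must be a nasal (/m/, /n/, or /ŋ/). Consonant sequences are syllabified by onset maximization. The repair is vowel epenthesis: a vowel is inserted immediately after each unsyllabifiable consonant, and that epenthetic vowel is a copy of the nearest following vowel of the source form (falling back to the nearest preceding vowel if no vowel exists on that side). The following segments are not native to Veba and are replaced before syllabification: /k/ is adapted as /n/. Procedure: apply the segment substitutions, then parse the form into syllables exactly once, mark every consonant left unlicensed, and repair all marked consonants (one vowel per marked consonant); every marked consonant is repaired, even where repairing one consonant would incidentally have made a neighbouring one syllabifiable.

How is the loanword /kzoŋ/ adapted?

Substitution: /k/ → /n/, giving /nzoŋ/.
Syllabifying with onset maximization leaves /n/ stranded (only a nasal (/m/, /n/, or /ŋ/) is licensed in coda position; onsets are limited to one consonant).
Each unlicensed consonant becomes the onset of a new syllable: /n/ → /no/.

nozoŋ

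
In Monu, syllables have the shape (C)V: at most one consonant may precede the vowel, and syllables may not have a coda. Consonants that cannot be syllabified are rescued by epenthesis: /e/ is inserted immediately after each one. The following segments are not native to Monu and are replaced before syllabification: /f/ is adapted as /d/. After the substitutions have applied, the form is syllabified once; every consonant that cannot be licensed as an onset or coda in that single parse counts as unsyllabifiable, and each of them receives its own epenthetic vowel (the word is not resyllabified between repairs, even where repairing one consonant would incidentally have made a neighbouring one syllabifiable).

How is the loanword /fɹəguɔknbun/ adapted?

deɹəguɔkenebune

Substitution: /f/ → /d/, giving /dɹəguɔknbun/.
Under (C)V, the unsyllabifiable consonants are /d/, /k/, /n/, /n/ (no codas are permitted; onsets are limited to one consonant).
Inserting the epenthetic vowel yields /d/ → /de/, /k/ → /ke/, /n/ → /ne/, /n/ → /ne/.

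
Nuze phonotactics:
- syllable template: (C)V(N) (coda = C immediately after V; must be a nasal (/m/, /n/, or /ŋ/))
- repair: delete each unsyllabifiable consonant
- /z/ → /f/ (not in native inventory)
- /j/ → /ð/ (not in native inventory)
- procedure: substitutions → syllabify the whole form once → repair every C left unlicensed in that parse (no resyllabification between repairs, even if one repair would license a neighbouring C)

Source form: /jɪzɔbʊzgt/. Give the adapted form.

Substitution: /j/ → /ð/, /z/ → /f/, giving /ðɪfɔbʊfgt/.
The consonants /f/, /g/, /t/ cannot be parsed into a legal (C)V(N) syllable (only a nasal (/m/, /n/, or /ŋ/) is licensed in coda position; onsets are limited to one consonant).
Deletion applies to /f/, /g/, /t/.

ðɪfɔbʊ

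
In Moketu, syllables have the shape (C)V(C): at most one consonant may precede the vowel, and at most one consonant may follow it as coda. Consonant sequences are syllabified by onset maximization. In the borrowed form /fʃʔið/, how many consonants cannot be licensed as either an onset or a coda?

2

The consonants /f/, /ʃ/ cannot be parsed into a legal (C)V(C) syllable (at most one coda consonant is licensed; onsets are limited to one consonant).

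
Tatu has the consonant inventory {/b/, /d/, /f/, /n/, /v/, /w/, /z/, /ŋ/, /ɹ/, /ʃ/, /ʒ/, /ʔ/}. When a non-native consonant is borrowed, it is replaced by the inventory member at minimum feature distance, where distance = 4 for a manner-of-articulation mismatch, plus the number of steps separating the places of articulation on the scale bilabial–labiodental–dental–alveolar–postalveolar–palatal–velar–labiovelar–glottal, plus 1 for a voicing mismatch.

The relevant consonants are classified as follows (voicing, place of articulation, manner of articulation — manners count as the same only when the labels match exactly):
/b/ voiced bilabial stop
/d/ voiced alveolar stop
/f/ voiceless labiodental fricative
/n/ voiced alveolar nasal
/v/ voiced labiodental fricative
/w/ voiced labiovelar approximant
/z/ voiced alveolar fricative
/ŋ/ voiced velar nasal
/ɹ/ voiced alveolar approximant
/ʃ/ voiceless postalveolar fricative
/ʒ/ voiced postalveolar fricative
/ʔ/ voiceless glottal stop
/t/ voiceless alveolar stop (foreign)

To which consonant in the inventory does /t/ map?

d

/d/ is closest: same manner (stop), place distance 0 (alveolar→alveolar), voicing differs (+1); total 1. Next closest is /b/ at distance 4.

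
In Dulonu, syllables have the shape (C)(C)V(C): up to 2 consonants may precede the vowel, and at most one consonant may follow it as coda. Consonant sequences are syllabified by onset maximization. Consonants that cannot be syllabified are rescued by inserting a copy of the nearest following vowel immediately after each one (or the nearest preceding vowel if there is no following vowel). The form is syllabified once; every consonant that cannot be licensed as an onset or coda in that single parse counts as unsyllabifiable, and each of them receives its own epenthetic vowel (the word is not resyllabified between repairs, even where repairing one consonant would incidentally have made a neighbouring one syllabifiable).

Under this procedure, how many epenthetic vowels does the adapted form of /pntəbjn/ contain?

The unsyllabifiable consonants are /p/, /j/, /n/; each receives one epenthetic vowel.

3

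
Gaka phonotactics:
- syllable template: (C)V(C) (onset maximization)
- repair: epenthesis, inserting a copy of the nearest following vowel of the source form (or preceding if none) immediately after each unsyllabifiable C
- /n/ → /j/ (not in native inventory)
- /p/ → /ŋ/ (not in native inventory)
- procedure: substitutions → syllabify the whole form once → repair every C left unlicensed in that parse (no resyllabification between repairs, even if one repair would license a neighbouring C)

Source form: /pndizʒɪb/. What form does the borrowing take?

Substitution: /p/ → /ŋ/, /n/ → /j/, giving /ŋjdizʒɪb/.
The consonants /ŋ/, /j/ cannot be parsed into a legal (C)V(C) syllable (at most one coda consonant is licensed; onsets are limited to one consonant).
Each unlicensed consonant becomes the onset of a new syllable: /ŋ/ → /ŋi/, /j/ → /ji/.

ŋijidizʒɪb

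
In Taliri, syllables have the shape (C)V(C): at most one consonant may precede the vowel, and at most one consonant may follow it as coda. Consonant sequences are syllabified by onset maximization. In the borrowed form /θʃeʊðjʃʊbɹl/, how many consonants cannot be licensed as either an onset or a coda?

4

The consonants /θ/, /j/, /ɹ/, /l/ cannot be parsed into a legal (C)V(C) syllable (at most one coda consonant is licensed; onsets are limited to one consonant).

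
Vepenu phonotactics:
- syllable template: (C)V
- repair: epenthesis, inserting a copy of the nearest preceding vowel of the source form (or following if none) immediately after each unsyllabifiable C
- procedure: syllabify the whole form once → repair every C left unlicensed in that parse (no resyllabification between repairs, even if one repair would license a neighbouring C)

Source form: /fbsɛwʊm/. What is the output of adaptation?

fɛbɛsɛwʊmʊ

The consonants /f/, /b/, /m/ cannot be parsed into a legal (C)V syllable (no codas are permitted; onsets are limited to one consonant).
Epenthesis after each stranded consonant: /f/ → /fɛ/, /b/ → /bɛ/, /m/ → /mʊ/.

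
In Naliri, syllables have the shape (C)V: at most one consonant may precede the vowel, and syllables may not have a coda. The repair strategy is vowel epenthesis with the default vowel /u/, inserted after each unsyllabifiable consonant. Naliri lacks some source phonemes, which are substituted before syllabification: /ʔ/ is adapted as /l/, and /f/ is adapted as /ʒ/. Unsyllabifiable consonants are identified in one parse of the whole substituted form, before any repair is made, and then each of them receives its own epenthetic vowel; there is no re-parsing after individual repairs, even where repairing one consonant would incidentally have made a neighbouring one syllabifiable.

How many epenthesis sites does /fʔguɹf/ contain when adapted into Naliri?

After substitution the input is /ʒlguɹʒ/.
The unsyllabifiable consonants are /ʒ/, /l/, /ɹ/, /ʒ/; each receives one epenthetic vowel.

4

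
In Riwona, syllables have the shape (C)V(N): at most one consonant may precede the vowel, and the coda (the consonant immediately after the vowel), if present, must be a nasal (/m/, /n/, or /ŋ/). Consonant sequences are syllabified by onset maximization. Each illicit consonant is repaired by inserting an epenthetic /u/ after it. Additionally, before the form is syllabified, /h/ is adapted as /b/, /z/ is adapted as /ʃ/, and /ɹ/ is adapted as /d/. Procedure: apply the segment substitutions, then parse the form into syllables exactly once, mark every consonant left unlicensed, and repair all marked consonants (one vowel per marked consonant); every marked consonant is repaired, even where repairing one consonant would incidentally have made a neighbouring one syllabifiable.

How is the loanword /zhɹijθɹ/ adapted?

ʃubudijuθudu

Substitution: /z/ → /ʃ/, /h/ → /b/, /ɹ/ → /d/, giving /ʃbdijθd/.
Syllabifying with onset maximization leaves /ʃ/, /b/, /j/, /θ/, /d/ stranded (only a nasal (/m/, /n/, or /ŋ/) is licensed in coda position; onsets are limited to one consonant).
Inserting the epenthetic vowel yields /ʃ/ → /ʃu/, /b/ → /bu/, /j/ → /ju/, /θ/ → /θu/, /d/ → /du/.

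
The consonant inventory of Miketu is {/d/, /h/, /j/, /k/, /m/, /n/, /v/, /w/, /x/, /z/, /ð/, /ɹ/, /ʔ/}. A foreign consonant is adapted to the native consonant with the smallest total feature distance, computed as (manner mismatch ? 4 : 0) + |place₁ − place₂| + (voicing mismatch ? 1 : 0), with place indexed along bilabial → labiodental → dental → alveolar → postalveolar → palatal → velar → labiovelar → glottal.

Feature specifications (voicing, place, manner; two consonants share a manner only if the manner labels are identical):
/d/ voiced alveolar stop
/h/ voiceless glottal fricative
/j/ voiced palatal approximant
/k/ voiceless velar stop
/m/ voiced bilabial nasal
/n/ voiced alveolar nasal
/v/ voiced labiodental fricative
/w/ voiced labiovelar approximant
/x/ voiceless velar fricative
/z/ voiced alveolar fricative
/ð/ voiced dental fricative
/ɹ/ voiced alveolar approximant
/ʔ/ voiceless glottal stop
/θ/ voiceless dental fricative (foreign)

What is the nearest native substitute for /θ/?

ð

/ð/ is closest: same manner (fricative), place distance 0 (dental→dental), voicing differs (+1); total 1. Next closest is /v/ at distance 2.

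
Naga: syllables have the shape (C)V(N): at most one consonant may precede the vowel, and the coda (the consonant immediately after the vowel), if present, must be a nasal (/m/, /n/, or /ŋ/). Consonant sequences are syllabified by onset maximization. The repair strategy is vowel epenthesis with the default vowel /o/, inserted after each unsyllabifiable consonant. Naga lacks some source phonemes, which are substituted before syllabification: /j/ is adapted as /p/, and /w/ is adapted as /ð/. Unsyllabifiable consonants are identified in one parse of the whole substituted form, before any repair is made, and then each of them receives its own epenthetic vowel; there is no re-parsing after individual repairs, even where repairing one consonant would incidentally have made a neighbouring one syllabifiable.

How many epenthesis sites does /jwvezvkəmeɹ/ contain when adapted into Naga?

5

After substitution the input is /pðvezvkəmeɹ/.
The unsyllabifiable consonants are /p/, /ð/, /z/, /v/, /ɹ/; each receives one epenthetic vowel.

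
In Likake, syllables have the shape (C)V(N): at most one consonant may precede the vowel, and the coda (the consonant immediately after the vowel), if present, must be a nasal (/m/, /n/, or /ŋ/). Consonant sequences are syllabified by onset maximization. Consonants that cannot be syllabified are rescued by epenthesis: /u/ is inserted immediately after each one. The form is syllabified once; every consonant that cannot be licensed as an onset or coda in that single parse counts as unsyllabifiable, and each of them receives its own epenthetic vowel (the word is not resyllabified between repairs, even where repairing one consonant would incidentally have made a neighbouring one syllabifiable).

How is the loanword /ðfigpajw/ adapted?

ðufigupajuwu

The consonants /ð/, /g/, /j/, /w/ cannot be parsed into a legal (C)V(N) syllable (only a nasal (/m/, /n/, or /ŋ/) is licensed in coda position; onsets are limited to one consonant).
Each unlicensed consonant becomes the onset of a new syllable: /ð/ → /ðu/, /g/ → /gu/, /j/ → /ju/, /w/ → /wu/.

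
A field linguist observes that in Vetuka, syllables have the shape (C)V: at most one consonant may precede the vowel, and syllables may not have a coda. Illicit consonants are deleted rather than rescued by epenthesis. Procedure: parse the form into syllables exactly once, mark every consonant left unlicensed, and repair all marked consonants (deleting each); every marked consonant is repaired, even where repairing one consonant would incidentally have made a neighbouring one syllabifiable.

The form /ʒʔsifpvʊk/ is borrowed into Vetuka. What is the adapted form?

Under (C)V, the unsyllabifiable consonants are /ʒ/, /ʔ/, /f/, /p/, /k/ (no codas are permitted; onsets are limited to one consonant).
Deleting the stranded consonants removes /ʒ/, /ʔ/, /f/, /p/, /k/.

sivʊ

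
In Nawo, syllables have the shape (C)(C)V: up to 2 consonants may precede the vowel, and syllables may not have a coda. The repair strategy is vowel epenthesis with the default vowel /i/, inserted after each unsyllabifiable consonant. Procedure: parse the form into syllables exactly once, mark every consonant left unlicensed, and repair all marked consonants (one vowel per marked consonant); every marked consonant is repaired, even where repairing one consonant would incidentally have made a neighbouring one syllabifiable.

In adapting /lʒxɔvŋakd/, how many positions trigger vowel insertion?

3

The unsyllabifiable consonants are /l/, /k/, /d/; each receives one epenthetic vowel.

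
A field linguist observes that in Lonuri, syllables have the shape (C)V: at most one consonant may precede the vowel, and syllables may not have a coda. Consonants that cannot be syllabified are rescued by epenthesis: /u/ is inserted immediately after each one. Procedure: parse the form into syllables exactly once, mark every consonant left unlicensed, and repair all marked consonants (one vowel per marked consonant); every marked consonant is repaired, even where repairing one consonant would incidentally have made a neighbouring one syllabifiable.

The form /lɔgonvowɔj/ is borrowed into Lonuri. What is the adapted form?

The consonants /n/, /j/ cannot be parsed into a legal (C)V syllable (no codas are permitted; onsets are limited to one consonant).
Each unlicensed consonant becomes the onset of a new syllable: /n/ → /nu/, /j/ → /ju/.

lɔgonuvowɔju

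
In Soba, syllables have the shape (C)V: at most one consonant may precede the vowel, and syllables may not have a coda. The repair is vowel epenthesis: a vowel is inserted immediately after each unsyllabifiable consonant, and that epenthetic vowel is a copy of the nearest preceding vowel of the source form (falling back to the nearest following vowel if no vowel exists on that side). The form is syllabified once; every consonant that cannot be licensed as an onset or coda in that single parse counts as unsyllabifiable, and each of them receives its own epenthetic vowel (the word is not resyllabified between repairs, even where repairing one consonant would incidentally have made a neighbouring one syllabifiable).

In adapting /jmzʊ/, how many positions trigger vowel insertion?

The unsyllabifiable consonants are /j/, /m/; each receives one epenthetic vowel.

2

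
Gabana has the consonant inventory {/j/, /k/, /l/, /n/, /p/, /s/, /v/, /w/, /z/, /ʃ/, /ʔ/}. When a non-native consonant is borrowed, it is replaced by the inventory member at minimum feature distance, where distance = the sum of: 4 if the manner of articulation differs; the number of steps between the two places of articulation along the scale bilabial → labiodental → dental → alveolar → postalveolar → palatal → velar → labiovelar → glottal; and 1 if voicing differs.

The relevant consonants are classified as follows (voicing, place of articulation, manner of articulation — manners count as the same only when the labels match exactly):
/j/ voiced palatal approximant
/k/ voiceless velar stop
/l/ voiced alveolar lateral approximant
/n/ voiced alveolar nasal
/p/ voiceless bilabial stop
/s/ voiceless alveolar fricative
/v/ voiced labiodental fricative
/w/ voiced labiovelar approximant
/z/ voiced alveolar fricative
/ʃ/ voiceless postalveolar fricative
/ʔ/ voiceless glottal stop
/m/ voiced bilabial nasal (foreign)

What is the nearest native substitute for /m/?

/n/ is closest: same manner (nasal), place distance 3 (bilabial→alveolar), same voicing; total 3. Next closest is /p/ at distance 5.

n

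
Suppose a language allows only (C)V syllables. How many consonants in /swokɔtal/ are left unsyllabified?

The consonants /s/, /l/ cannot be parsed into a legal (C)V syllable (no codas are permitted; onsets are limited to one consonant).

2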